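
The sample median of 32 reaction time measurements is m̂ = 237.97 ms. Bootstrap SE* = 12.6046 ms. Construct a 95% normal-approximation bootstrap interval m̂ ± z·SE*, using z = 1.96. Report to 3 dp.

Margin = 1.96 × 12.6046 = 24.7050
Interval: 237.97 ± 24.7050

(213.265, 262.675)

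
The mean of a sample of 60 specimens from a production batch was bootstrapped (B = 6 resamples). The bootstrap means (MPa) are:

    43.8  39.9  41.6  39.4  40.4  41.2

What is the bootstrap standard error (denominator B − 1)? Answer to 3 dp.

Bootstrap SE is the standard deviation of the 6 replicate means.
Mean of replicates: (43.8 + 39.9 + 41.6 + 39.4 + 40.4 + 41.2) / 6 = 246.3000 / 6 = 41.0500
Sum of squared deviations: (+2.7500)² + (−1.1500)² + (+0.5500)² + (−1.6500)² + (−0.6500)² + (+0.1500)² = 12.3550
Variance = 12.3550 / 5 = 2.4710
SE* = √2.4710

SE* = 1.572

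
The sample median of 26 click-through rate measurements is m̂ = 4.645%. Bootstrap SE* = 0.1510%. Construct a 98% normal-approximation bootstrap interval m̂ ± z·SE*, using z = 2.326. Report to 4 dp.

(4.2938, 4.9962)

Margin = 2.326 × 0.1510 = 0.35123
Interval: 4.645 ± 0.35123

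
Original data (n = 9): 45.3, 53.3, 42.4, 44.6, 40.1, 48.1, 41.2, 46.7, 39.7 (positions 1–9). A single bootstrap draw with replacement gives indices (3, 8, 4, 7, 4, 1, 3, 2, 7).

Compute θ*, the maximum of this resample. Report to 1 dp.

θ* = 53.3

Resample values: 42.4, 46.7, 44.6, 41.2, 44.6, 45.3, 42.4, 53.3, 41.2.
Maximum = 53.3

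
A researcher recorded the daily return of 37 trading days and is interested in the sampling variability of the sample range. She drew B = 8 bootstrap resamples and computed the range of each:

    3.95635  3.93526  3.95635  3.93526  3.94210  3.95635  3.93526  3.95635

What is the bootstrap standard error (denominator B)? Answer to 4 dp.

Bootstrap SE is the standard deviation of the 8 replicate ranges.
Mean of replicates: (3.95635 + 3.93526 + 3.95635 + 3.93526 + 3.94210 + 3.95635 + 3.93526 + 3.95635) / 8 = 31.573280 / 8 = 3.946660
Sum of squared deviations: (+0.009690)² + (−0.011400)² + (+0.009690)² + (−0.011400)² + (−0.004560)² + (+0.009690)² + (−0.011400)² + (+0.009690)² = 0.000786
Variance = 0.000786 / 8 = 0.000098
SE* = √0.000098

SE* = 0.0099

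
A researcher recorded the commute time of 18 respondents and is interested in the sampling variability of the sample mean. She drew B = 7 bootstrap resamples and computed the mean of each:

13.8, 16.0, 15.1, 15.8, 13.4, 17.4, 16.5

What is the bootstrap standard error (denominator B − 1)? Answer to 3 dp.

SE* = 1.436

Bootstrap SE is the standard deviation of the 7 replicate means.
Mean of replicates: (13.8 + 16.0 + 15.1 + 15.8 + 13.4 + 17.4 + 16.5) / 7 = 108.0000 / 7 = 15.4286
Sum of squared deviations: (−1.6286)² + (+0.5714)² + (−0.3286)² + (+0.3714)² + (−2.0286)² + (+1.9714)² + (+1.0714)² = 12.3743
Variance = 12.3743 / 6 = 2.0624
SE* = √2.0624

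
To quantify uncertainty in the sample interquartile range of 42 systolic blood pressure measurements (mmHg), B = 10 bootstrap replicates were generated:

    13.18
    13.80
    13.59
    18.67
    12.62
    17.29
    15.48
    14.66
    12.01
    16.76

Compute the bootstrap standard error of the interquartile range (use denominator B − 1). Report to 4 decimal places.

SE* = 2.1890

Bootstrap SE is the standard deviation of the 10 replicate interquartile ranges.
Mean of replicates: (13.18 + 13.80 + 13.59 + 18.67 + 12.62 + 17.29 + 15.48 + 14.66 + 12.01 + 16.76) / 10 = 148.06000 / 10 = 14.80600
Sum of squared deviations: (−1.62600)² + (−1.00600)² + (−1.21600)² + (+3.86400)² + (−2.18600)² + (+2.48400)² + (+0.67400)² + (−0.14600)² + (−2.79600)² + (+1.95400)² = 43.12524
Variance = 43.12524 / 9 = 4.79169
SE* = √4.79169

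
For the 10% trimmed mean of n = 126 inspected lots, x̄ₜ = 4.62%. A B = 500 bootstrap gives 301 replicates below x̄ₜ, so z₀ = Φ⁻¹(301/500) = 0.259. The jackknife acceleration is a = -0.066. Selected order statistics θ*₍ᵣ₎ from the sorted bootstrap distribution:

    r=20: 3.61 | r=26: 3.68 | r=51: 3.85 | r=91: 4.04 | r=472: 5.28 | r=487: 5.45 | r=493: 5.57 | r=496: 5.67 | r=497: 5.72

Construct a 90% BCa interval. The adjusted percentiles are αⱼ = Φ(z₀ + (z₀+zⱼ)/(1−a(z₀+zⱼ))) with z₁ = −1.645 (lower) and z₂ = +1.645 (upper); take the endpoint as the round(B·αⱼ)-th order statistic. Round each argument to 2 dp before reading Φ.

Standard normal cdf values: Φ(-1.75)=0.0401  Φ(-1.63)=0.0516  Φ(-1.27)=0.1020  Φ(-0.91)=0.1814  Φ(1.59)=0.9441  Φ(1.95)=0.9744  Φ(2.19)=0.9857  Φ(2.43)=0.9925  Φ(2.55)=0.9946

(3.85, 5.45)

Lower: z₀ + z₁ = 0.259 + (-1.645) = -1.386; 1 − a(z₀+z₁) = 1 − (-0.066)(-1.386) = 0.9085; argument = 0.259 + (-1.386)/0.9085 = -1.2666 → -1.27.
α₁ = Φ(-1.27) = 0.1020; rank = round(500 × 0.1020) = 51; θ*₍51₎ = 3.85.
Upper: z₀ + z₂ = 1.904; 1 − a(z₀+z₂) = 1.1257; argument = 1.9504 → 1.95; α₂ = 0.9744; rank = 487; θ*₍487₎ = 5.45.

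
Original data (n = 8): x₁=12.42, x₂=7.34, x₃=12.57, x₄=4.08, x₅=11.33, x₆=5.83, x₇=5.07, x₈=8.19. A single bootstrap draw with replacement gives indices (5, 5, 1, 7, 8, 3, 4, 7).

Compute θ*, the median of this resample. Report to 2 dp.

θ* = 9.76

Resample values: 11.33, 11.33, 12.42, 5.07, 8.19, 12.57, 4.08, 5.07.
Sorted: 4.08, 5.07, 5.07, 8.19, 11.33, 11.33, 12.42, 12.57
Median = average of the two middle values = 9.76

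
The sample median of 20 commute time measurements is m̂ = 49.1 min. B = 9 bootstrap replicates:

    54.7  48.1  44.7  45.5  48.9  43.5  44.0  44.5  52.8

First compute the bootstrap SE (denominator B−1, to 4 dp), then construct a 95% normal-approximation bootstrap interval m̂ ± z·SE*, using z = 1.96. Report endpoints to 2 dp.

(41.16, 57.04)

Mean of replicates = 47.4111; sum of squared deviations = 131.2689; SE* = √(131.2689/8) = 4.0508
Margin = 1.96 × 4.0508 = 7.940
Interval: 49.1 ± 7.940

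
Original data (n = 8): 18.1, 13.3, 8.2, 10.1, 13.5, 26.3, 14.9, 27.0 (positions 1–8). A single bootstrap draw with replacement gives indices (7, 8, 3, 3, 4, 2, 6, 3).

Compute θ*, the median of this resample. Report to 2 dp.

Resample values: 14.9, 27.0, 8.2, 8.2, 10.1, 13.3, 26.3, 8.2.
Sorted: 8.2, 8.2, 8.2, 10.1, 13.3, 14.9, 26.3, 27.0
Median = average of the two middle values = 11.70

θ* = 11.70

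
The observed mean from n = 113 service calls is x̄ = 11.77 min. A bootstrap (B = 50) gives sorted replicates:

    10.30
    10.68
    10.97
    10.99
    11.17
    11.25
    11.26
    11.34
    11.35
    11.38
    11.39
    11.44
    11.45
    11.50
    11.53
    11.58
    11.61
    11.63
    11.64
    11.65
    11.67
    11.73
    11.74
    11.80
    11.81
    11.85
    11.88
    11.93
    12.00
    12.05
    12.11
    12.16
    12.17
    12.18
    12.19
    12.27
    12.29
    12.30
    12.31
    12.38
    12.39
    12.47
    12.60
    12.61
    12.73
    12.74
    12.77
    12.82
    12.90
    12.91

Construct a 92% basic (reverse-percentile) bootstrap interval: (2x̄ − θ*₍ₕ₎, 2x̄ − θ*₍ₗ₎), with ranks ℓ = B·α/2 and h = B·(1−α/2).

Percentile endpoints at ranks 2 and 48: θ*₍2₎ = 10.68, θ*₍48₎ = 12.82.
Basic interval reflects these around x̄:
  lower = 2 × 11.77 − 12.82 = 10.72
  upper = 2 × 11.77 − 10.68 = 12.86

(10.72, 12.86)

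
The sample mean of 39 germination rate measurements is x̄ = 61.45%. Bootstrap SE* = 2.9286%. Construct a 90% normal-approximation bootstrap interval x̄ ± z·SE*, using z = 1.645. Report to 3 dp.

Margin = 1.645 × 2.9286 = 4.8175
Interval: 61.45 ± 4.8175

(56.632, 66.268)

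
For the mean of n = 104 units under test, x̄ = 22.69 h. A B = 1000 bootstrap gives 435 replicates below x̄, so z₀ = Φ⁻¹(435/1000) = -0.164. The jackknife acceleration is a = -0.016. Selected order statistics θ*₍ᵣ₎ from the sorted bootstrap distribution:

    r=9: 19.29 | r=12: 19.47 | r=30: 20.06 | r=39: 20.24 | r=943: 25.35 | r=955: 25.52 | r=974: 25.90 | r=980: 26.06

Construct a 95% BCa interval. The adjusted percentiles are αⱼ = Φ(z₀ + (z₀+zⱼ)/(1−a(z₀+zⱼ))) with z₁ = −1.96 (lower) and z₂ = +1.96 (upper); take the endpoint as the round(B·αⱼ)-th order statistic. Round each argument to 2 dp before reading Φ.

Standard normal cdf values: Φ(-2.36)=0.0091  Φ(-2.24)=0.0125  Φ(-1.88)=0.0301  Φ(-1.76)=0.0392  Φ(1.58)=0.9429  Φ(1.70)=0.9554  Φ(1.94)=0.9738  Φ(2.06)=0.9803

Lower: z₀ + z₁ = -0.164 + (-1.960) = -2.124; 1 − a(z₀+z₁) = 1 − (-0.016)(-2.124) = 0.9660; argument = -0.164 + (-2.124)/0.9660 = -2.3627 → -2.36.
α₁ = Φ(-2.36) = 0.0091; rank = round(1000 × 0.0091) = 9; θ*₍9₎ = 19.29.
Upper: z₀ + z₂ = 1.796; 1 − a(z₀+z₂) = 1.0287; argument = 1.5818 → 1.58; α₂ = 0.9429; rank = 943; θ*₍943₎ = 25.35.

(19.29, 25.35)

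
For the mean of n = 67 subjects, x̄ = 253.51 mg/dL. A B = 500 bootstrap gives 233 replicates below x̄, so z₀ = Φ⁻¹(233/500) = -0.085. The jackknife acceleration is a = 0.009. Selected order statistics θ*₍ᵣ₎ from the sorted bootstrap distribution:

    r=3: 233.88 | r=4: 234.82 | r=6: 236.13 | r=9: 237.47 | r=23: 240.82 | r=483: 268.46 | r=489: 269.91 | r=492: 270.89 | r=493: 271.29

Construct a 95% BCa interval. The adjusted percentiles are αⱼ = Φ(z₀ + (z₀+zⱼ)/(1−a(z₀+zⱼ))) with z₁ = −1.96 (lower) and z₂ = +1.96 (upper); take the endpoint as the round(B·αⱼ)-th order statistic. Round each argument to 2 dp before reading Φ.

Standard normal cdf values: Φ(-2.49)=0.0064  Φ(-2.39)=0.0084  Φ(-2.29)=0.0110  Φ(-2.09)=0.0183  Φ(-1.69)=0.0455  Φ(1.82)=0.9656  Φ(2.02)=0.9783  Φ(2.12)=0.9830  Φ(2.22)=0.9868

(237.47, 268.46)

Lower: z₀ + z₁ = -0.085 + (-1.960) = -2.045; 1 − a(z₀+z₁) = 1 − (0.009)(-2.045) = 1.0184; argument = -0.085 + (-2.045)/1.0184 = -2.0930 → -2.09.
α₁ = Φ(-2.09) = 0.0183; rank = round(500 × 0.0183) = 9; θ*₍9₎ = 237.47.
Upper: z₀ + z₂ = 1.875; 1 − a(z₀+z₂) = 0.9831; argument = 1.8222 → 1.82; α₂ = 0.9656; rank = 483; θ*₍483₎ = 268.46.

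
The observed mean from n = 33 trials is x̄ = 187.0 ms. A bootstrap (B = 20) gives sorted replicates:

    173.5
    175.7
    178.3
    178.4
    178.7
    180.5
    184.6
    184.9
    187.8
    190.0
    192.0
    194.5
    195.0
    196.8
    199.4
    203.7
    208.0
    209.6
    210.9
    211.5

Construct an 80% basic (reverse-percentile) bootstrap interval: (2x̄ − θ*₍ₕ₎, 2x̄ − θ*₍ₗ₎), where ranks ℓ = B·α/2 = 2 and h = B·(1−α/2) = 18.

(164.4, 198.3)

Percentile endpoints at ranks 2 and 18: θ*₍2₎ = 175.7, θ*₍18₎ = 209.6.
Basic interval reflects these around x̄:
  lower = 2 × 187.0 − 209.6 = 164.4
  upper = 2 × 187.0 − 175.7 = 198.3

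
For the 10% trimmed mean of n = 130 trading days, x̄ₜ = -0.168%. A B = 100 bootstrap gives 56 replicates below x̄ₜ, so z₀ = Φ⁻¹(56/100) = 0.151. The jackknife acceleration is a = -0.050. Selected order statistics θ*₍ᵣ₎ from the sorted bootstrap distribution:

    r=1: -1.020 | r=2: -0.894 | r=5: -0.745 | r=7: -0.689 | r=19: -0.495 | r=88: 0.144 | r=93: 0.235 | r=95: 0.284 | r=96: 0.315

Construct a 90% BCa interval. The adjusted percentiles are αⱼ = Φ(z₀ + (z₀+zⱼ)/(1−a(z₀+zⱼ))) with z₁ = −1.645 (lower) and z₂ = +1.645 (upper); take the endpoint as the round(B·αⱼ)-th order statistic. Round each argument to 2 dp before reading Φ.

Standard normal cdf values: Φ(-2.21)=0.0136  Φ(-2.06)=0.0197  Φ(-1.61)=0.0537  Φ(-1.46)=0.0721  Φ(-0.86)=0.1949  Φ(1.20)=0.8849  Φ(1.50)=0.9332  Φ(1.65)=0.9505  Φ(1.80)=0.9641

Lower: z₀ + z₁ = 0.151 + (-1.645) = -1.494; 1 − a(z₀+z₁) = 1 − (-0.050)(-1.494) = 0.9253; argument = 0.151 + (-1.494)/0.9253 = -1.4636 → -1.46.
α₁ = Φ(-1.46) = 0.0721; rank = round(100 × 0.0721) = 7; θ*₍7₎ = -0.689.
Upper: z₀ + z₂ = 1.796; 1 − a(z₀+z₂) = 1.0898; argument = 1.7990 → 1.80; α₂ = 0.9641; rank = 96; θ*₍96₎ = 0.315.

(-0.689, 0.315)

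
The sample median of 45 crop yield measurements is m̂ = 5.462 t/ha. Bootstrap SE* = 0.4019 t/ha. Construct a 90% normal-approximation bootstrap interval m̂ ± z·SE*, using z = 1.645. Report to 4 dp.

(4.8009, 6.1231)

Margin = 1.645 × 0.4019 = 0.66113
Interval: 5.462 ± 0.66113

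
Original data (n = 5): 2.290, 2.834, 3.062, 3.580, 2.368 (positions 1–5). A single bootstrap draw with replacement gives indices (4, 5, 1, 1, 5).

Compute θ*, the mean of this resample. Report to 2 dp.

Resample values: 3.580, 2.368, 2.290, 2.290, 2.368.
Mean = (3.580 + 2.368 + 2.290 + 2.290 + 2.368) / 5 = 12.8960 / 5 = 2.58

θ* = 2.58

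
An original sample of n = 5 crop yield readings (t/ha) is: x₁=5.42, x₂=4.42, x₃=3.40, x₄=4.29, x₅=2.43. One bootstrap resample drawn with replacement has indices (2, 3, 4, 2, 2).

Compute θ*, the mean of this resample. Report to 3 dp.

Resample values: 4.42, 3.40, 4.29, 4.42, 4.42.
Mean = (4.42 + 3.40 + 4.29 + 4.42 + 4.42) / 5 = 20.950 / 5 = 4.190

θ* = 4.190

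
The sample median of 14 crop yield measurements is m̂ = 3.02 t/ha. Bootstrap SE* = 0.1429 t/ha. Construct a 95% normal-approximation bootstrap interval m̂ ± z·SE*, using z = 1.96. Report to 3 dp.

(2.740, 3.300)

Margin = 1.96 × 0.1429 = 0.2801
Interval: 3.02 ± 0.2801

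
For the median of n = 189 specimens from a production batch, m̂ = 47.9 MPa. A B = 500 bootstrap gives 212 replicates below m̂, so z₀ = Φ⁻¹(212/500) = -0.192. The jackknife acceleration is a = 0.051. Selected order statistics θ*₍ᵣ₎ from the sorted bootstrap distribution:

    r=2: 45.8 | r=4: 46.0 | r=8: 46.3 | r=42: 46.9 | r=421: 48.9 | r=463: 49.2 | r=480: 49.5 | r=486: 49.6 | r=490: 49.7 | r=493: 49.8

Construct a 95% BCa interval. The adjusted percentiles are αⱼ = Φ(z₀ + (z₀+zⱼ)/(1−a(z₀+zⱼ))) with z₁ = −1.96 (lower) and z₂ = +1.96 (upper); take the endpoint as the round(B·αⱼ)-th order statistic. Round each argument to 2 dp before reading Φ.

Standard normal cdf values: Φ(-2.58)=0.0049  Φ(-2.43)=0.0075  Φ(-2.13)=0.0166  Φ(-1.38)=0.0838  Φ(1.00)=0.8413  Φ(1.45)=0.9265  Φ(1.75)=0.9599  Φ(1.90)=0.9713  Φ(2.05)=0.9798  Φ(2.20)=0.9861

Lower: z₀ + z₁ = -0.192 + (-1.960) = -2.152; 1 − a(z₀+z₁) = 1 − (0.051)(-2.152) = 1.1098; argument = -0.192 + (-2.152)/1.1098 = -2.1312 → -2.13.
α₁ = Φ(-2.13) = 0.0166; rank = round(500 × 0.0166) = 8; θ*₍8₎ = 46.3.
Upper: z₀ + z₂ = 1.768; 1 − a(z₀+z₂) = 0.9098; argument = 1.7512 → 1.75; α₂ = 0.9599; rank = 480; θ*₍480₎ = 49.5.

(46.3, 49.5)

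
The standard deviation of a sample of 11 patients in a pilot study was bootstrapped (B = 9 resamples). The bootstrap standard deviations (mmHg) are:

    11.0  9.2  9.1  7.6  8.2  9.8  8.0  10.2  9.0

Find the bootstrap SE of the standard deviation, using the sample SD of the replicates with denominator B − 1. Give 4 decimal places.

SE* = 1.0952

Bootstrap SE is the standard deviation of the 9 replicate standard deviations.
Mean of replicates: (11.0 + 9.2 + 9.1 + 7.6 + 8.2 + 9.8 + 8.0 + 10.2 + 9.0) / 9 = 82.10000 / 9 = 9.12222
Sum of squared deviations: (+1.87778)² + (+0.07778)² + (−0.02222)² + (−1.52222)² + (−0.92222)² + (+0.67778)² + (−1.12222)² + (+1.07778)² + (−0.12222)² = 9.59556
Variance = 9.59556 / 8 = 1.19944
SE* = √1.19944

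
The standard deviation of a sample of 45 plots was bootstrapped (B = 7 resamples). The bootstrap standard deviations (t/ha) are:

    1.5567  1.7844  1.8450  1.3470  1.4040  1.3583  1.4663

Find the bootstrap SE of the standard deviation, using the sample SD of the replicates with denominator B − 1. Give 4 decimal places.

Bootstrap SE is the standard deviation of the 7 replicate standard deviations.
Mean of replicates: (1.5567 + 1.7844 + 1.8450 + 1.3470 + 1.4040 + 1.3583 + 1.4663) / 7 = 10.76170 / 7 = 1.53739
Sum of squared deviations: (+0.01931)² + (+0.24701)² + (+0.30761)² + (−0.19039)² + (−0.13339)² + (−0.17909)² + (−0.07109)² = 0.24718
Variance = 0.24718 / 6 = 0.04120
SE* = √0.04120

SE* = 0.2030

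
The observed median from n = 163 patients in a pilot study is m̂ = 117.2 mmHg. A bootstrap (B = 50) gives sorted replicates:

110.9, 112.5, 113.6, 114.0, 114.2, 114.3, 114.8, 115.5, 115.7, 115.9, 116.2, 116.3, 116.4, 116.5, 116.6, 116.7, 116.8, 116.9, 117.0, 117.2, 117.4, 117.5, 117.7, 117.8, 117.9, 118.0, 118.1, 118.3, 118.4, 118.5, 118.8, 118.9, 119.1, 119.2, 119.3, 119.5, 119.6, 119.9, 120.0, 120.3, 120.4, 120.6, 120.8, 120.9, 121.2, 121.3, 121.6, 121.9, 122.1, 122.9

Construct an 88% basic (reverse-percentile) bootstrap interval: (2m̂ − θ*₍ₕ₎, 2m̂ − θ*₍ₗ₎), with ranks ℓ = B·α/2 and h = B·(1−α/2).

(112.8, 120.8)

Percentile endpoints at ranks 3 and 47: θ*₍3₎ = 113.6, θ*₍47₎ = 121.6.
Basic interval reflects these around m̂:
  lower = 2 × 117.2 − 121.6 = 112.8
  upper = 2 × 117.2 − 113.6 = 120.8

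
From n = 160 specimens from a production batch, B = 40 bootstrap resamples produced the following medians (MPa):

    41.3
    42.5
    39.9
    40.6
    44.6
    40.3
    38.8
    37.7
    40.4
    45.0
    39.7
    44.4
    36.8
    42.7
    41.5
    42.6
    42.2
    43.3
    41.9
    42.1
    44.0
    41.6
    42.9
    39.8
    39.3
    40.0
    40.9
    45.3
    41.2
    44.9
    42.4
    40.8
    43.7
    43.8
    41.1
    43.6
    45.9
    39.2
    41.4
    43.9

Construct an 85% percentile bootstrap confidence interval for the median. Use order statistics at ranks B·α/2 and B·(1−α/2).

(38.8, 44.9)

Sorted replicates: 36.8, 37.7, 38.8, 39.2, 39.3, 39.7, 39.8, 39.9, 40.0, 40.3, 40.4, 40.6, 40.8, 40.9, 41.1, 41.2, 41.3, 41.4, 41.5, 41.6, 41.9, 42.1, 42.2, 42.4, 42.5, 42.6, 42.7, 42.9, 43.3, 43.6, 43.7, 43.8, 43.9, 44.0, 44.4, 44.6, 44.9, 45.0, 45.3, 45.9
α = 0.15; lower rank = 40 × 0.075 = 3; upper rank = 40 × 0.925 = 37.
The 3rd smallest replicate is 38.8; the 37th is 44.9.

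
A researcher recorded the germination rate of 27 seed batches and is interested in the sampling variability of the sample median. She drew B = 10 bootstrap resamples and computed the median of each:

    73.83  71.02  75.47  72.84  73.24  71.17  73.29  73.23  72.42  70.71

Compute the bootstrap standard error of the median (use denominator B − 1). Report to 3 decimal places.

Bootstrap SE is the standard deviation of the 10 replicate medians.
Mean of replicates: (73.83 + 71.02 + 75.47 + 72.84 + 73.24 + 71.17 + 73.29 + 73.23 + 72.42 + 70.71) / 10 = 727.2200 / 10 = 72.7220
Sum of squared deviations: (+1.1080)² + (−1.7020)² + (+2.7480)² + (+0.1180)² + (+0.5180)² + (−1.5520)² + (+0.5680)² + (+0.5080)² + (−0.3020)² + (−2.0120)² = 19.0870
Variance = 19.0870 / 9 = 2.1208
SE* = √2.1208

SE* = 1.456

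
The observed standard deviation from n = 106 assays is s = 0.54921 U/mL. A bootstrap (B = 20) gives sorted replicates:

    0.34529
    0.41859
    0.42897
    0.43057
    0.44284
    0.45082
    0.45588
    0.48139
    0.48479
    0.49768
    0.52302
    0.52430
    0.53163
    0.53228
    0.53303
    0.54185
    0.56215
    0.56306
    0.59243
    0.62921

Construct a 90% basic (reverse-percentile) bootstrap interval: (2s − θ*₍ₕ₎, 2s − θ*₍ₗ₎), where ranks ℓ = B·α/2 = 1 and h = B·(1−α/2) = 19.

(0.50599, 0.75313)

Percentile endpoints at ranks 1 and 19: θ*₍1₎ = 0.34529, θ*₍19₎ = 0.59243.
Basic interval reflects these around s:
  lower = 2 × 0.54921 − 0.59243 = 0.50599
  upper = 2 × 0.54921 − 0.34529 = 0.75313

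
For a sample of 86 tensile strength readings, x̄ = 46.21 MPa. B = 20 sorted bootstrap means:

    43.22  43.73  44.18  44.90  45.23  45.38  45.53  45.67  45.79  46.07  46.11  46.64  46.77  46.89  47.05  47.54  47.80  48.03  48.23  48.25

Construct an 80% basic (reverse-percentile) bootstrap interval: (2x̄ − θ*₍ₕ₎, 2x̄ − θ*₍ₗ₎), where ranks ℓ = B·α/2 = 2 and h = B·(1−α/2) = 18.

(44.39, 48.69)

Percentile endpoints at ranks 2 and 18: θ*₍2₎ = 43.73, θ*₍18₎ = 48.03.
Basic interval reflects these around x̄:
  lower = 2 × 46.21 − 48.03 = 44.39
  upper = 2 × 46.21 − 43.73 = 48.69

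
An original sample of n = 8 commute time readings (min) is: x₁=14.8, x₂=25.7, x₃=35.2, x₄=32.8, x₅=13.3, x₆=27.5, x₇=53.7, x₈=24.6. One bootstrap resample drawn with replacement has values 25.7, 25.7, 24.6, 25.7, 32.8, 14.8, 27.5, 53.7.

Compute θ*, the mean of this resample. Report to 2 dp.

Mean = (25.7 + 25.7 + 24.6 + 25.7 + 32.8 + 14.8 + 27.5 + 53.7) / 8 = 230.50 / 8 = 28.81

θ* = 28.81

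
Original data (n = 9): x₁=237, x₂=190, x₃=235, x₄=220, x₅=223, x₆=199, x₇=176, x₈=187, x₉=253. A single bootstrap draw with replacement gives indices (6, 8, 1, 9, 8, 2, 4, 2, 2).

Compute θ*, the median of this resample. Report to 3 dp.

θ* = 190.000

Resample values: 199, 187, 237, 253, 187, 190, 220, 190, 190.
Sorted: 187, 187, 190, 190, 190, 199, 220, 237, 253
Median = middle value = 190.000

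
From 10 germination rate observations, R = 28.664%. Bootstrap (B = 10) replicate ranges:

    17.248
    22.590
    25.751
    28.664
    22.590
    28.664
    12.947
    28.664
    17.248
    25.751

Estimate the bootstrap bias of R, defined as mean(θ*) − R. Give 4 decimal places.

bias = −5.6523

mean(θ*) = (17.248 + 22.590 + 25.751 + 28.664 + 22.590 + 28.664 + 12.947 + 28.664 + 17.248 + 25.751) / 10 = 23.01170
bias = 23.01170 − 28.664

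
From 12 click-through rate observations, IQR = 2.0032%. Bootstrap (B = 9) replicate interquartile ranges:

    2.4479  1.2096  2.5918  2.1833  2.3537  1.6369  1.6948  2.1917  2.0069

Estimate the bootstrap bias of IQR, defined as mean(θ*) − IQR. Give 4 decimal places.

bias = +0.0320

mean(θ*) = (2.4479 + 1.2096 + 2.5918 + 2.1833 + 2.3537 + 1.6369 + 1.6948 + 2.1917 + 2.0069) / 9 = 2.03518
bias = 2.03518 − 2.0032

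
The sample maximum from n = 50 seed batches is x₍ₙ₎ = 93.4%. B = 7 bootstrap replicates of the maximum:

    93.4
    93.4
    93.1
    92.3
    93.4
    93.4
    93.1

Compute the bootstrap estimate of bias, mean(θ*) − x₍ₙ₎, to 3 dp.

mean(θ*) = (93.4 + 93.4 + 93.1 + 92.3 + 93.4 + 93.4 + 93.1) / 7 = 93.1571
bias = 93.1571 − 93.4

bias = −0.243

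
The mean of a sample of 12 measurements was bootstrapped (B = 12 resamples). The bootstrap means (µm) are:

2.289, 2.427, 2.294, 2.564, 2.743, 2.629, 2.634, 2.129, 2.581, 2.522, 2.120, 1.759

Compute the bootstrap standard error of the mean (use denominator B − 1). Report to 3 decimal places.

Bootstrap SE is the standard deviation of the 12 replicate means.
Mean of replicates: (2.289 + 2.427 + 2.294 + 2.564 + 2.743 + 2.629 + 2.634 + 2.129 + 2.581 + 2.522 + 2.120 + 1.759) / 12 = 28.6910 / 12 = 2.3909
Sum of squared deviations: (−0.1019)² + (+0.0361)² + (−0.0969)² + (+0.1731)² + (+0.3521)² + (+0.2381)² + (+0.2431)² + (−0.2619)² + (+0.1901)² + (+0.1311)² + (−0.2709)² + (−0.6319)² = 0.8854
Variance = 0.8854 / 11 = 0.0805
SE* = √0.0805

SE* = 0.284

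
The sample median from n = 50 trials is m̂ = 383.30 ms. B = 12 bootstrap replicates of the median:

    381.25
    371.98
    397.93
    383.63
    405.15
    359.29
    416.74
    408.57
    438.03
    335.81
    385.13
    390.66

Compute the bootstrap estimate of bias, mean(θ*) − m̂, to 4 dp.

bias = +6.2142

mean(θ*) = (381.25 + 371.98 + 397.93 + 383.63 + 405.15 + 359.29 + 416.74 + 408.57 + 438.03 + 335.81 + 385.13 + 390.66) / 12 = 389.51417
bias = 389.51417 − 383.30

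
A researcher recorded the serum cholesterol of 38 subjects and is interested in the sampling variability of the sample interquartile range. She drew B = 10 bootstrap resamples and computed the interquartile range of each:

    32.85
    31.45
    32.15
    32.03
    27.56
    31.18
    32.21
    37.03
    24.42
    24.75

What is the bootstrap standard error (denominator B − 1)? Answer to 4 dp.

Bootstrap SE is the standard deviation of the 10 replicate interquartile ranges.
Mean of replicates: (32.85 + 31.45 + 32.15 + 32.03 + 27.56 + 31.18 + 32.21 + 37.03 + 24.42 + 24.75) / 10 = 305.63000 / 10 = 30.56300
Sum of squared deviations: (+2.28700)² + (+0.88700)² + (+1.58700)² + (+1.46700)² + (−3.00300)² + (+0.61700)² + (+1.64700)² + (+6.46700)² + (−6.14300)² + (−5.81300)² = 136.14861
Variance = 136.14861 / 9 = 15.12762
SE* = √15.12762

SE* = 3.8894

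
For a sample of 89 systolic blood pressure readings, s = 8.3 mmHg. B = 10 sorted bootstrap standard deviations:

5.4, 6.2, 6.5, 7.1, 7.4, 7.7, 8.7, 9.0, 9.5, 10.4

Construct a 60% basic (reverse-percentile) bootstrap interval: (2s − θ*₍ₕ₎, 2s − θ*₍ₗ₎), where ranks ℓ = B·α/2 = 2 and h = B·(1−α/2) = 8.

(7.6, 10.4)

Percentile endpoints at ranks 2 and 8: θ*₍2₎ = 6.2, θ*₍8₎ = 9.0.
Basic interval reflects these around s:
  lower = 2 × 8.3 − 9.0 = 7.6
  upper = 2 × 8.3 − 6.2 = 10.4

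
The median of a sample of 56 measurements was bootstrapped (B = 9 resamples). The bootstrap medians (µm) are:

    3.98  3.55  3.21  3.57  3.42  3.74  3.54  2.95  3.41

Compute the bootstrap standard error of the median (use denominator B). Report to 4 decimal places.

Bootstrap SE is the standard deviation of the 9 replicate medians.
Mean of replicates: (3.98 + 3.55 + 3.21 + 3.57 + 3.42 + 3.74 + 3.54 + 2.95 + 3.41) / 9 = 31.37000 / 9 = 3.48556
Sum of squared deviations: (+0.49444)² + (+0.06444)² + (−0.27556)² + (+0.08444)² + (−0.06556)² + (+0.25444)² + (+0.05444)² + (−0.53556)² + (−0.07556)² = 0.69622
Variance = 0.69622 / 9 = 0.07736
SE* = √0.07736

SE* = 0.2781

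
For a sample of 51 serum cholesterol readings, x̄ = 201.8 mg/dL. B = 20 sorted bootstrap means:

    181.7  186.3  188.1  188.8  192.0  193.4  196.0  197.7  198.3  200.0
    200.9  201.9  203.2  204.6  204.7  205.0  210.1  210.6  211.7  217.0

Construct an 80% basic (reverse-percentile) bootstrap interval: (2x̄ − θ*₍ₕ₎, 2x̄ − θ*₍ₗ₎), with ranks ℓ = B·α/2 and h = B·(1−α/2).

(193.0, 217.3)

Percentile endpoints at ranks 2 and 18: θ*₍2₎ = 186.3, θ*₍18₎ = 210.6.
Basic interval reflects these around x̄:
  lower = 2 × 201.8 − 210.6 = 193.0
  upper = 2 × 201.8 − 186.3 = 217.3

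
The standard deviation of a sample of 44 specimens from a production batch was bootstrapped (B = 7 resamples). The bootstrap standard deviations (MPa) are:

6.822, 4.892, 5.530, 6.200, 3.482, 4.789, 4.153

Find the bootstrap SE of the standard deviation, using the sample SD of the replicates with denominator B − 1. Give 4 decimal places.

Bootstrap SE is the standard deviation of the 7 replicate standard deviations.
Mean of replicates: (6.822 + 4.892 + 5.530 + 6.200 + 3.482 + 4.789 + 4.153) / 7 = 35.86800 / 7 = 5.12400
Sum of squared deviations: (+1.69800)² + (−0.23200)² + (+0.40600)² + (+1.07600)² + (−1.64200)² + (−0.33500)² + (−0.97100)² = 8.01087
Variance = 8.01087 / 6 = 1.33515
SE* = √1.33515

SE* = 1.1555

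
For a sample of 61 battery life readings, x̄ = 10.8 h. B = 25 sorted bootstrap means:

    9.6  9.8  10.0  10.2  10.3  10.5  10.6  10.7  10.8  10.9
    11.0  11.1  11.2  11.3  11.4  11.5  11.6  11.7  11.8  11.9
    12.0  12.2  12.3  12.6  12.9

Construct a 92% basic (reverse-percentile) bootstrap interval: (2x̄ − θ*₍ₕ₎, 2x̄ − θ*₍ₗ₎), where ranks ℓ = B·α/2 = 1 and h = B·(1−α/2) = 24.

Percentile endpoints at ranks 1 and 24: θ*₍1₎ = 9.6, θ*₍24₎ = 12.6.
Basic interval reflects these around x̄:
  lower = 2 × 10.8 − 12.6 = 9.0
  upper = 2 × 10.8 − 9.6 = 12.0

(9.0, 12.0)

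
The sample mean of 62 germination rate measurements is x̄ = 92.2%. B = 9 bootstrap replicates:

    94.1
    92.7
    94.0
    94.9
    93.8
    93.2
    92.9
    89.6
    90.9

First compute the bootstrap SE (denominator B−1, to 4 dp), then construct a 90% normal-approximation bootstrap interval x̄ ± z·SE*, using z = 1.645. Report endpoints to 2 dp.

Mean of replicates = 92.9000; sum of squared deviations = 22.4800; SE* = √(22.4800/8) = 1.6763
Margin = 1.645 × 1.6763 = 2.758
Interval: 92.2 ± 2.758

(89.44, 94.96)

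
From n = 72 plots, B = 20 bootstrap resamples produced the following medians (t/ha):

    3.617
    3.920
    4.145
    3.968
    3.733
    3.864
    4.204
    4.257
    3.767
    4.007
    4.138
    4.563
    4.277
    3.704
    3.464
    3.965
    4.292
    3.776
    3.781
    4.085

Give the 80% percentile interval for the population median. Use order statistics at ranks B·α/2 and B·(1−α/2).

(3.617, 4.277)

Sorted replicates: 3.464, 3.617, 3.704, 3.733, 3.767, 3.776, 3.781, 3.864, 3.920, 3.965, 3.968, 4.007, 4.085, 4.138, 4.145, 4.204, 4.257, 4.277, 4.292, 4.563
α = 0.20; lower rank = 20 × 0.100 = 2; upper rank = 20 × 0.900 = 18.
The 2nd smallest replicate is 3.617; the 18th is 4.277.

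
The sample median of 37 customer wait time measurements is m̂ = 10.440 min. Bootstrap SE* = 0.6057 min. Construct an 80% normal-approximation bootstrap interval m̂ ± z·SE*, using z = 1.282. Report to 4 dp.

Margin = 1.282 × 0.6057 = 0.77651
Interval: 10.440 ± 0.77651

(9.6635, 11.2165)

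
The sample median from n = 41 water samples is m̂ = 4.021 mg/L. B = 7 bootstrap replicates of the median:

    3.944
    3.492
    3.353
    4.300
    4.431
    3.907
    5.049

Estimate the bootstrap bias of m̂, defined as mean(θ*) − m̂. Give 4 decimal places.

bias = +0.0470

mean(θ*) = (3.944 + 3.492 + 3.353 + 4.300 + 4.431 + 3.907 + 5.049) / 7 = 4.06800
bias = 4.06800 − 4.021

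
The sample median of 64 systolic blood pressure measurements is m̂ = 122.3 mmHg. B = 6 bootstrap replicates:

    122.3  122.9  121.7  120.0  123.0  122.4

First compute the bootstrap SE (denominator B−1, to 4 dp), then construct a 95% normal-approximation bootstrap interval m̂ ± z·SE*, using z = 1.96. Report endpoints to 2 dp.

Mean of replicates = 122.0500; sum of squared deviations = 6.1350; SE* = √(6.1350/5) = 1.1077
Margin = 1.96 × 1.1077 = 2.171
Interval: 122.3 ± 2.171

(120.13, 124.47)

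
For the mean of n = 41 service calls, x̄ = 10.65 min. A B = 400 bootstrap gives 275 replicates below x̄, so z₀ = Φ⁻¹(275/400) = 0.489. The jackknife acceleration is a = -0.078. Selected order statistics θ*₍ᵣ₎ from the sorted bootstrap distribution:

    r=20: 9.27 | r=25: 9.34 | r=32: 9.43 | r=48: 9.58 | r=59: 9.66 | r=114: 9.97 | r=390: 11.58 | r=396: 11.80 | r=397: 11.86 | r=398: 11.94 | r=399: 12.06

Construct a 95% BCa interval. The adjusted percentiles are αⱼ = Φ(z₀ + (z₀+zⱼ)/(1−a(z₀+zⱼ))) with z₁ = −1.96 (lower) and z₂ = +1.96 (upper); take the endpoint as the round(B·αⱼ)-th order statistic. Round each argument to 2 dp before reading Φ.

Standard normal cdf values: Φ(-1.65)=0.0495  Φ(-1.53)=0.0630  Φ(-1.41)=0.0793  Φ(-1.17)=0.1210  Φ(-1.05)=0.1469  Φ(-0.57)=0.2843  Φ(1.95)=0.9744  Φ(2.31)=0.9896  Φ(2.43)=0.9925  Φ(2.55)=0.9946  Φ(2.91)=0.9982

(9.58, 11.94)

Lower: z₀ + z₁ = 0.489 + (-1.960) = -1.471; 1 − a(z₀+z₁) = 1 − (-0.078)(-1.471) = 0.8853; argument = 0.489 + (-1.471)/0.8853 = -1.1727 → -1.17.
α₁ = Φ(-1.17) = 0.1210; rank = round(400 × 0.1210) = 48; θ*₍48₎ = 9.58.
Upper: z₀ + z₂ = 2.449; 1 − a(z₀+z₂) = 1.1910; argument = 2.5452 → 2.55; α₂ = 0.9946; rank = 398; θ*₍398₎ = 11.94.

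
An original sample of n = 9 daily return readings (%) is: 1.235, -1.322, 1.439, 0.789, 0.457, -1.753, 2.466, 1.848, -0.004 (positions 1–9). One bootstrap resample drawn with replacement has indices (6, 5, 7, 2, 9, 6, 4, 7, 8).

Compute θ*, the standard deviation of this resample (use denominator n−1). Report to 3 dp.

θ* = 1.702

Resample values: -1.753, 0.457, 2.466, -1.322, -0.004, -1.753, 0.789, 2.466, 1.848.
Mean = 0.3549; sum of squared deviations = 23.1690
s² = 23.1690 / 8 = 2.8961
s = √2.8961 = 1.702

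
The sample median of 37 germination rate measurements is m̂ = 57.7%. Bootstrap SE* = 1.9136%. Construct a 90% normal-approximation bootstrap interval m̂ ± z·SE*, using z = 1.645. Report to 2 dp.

(54.55, 60.85)

Margin = 1.645 × 1.9136 = 3.148
Interval: 57.7 ± 3.148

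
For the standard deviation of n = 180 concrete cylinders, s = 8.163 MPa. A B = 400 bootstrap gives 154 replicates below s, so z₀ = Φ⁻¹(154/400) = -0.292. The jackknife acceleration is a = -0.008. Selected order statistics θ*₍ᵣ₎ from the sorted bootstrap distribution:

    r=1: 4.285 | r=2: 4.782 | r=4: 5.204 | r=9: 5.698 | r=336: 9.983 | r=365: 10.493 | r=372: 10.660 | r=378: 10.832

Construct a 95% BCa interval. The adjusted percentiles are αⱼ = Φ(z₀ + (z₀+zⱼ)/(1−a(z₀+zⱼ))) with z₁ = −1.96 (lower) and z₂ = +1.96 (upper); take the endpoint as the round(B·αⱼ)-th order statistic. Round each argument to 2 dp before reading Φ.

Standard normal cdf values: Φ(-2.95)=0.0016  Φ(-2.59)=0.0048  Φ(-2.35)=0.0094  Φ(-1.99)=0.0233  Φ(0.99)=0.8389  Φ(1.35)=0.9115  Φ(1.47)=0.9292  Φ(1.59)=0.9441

Lower: z₀ + z₁ = -0.292 + (-1.960) = -2.252; 1 − a(z₀+z₁) = 1 − (-0.008)(-2.252) = 0.9820; argument = -0.292 + (-2.252)/0.9820 = -2.5853 → -2.59.
α₁ = Φ(-2.59) = 0.0048; rank = round(400 × 0.0048) = 2; θ*₍2₎ = 4.782.
Upper: z₀ + z₂ = 1.668; 1 − a(z₀+z₂) = 1.0133; argument = 1.3540 → 1.35; α₂ = 0.9115; rank = 365; θ*₍365₎ = 10.493.

(4.782, 10.493)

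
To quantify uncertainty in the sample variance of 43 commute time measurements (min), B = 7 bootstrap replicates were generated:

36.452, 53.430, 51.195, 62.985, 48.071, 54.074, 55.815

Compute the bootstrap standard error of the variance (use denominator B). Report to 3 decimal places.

Bootstrap SE is the standard deviation of the 7 replicate variances.
Mean of replicates: (36.452 + 53.430 + 51.195 + 62.985 + 48.071 + 54.074 + 55.815) / 7 = 362.0220 / 7 = 51.7174
Sum of squared deviations: (−15.2654)² + (+1.7126)² + (−0.5224)² + (+11.2676)² + (−3.6464)² + (+2.3566)² + (+4.0976)² = 398.8373
Variance = 398.8373 / 7 = 56.9768
SE* = √56.9768

SE* = 7.548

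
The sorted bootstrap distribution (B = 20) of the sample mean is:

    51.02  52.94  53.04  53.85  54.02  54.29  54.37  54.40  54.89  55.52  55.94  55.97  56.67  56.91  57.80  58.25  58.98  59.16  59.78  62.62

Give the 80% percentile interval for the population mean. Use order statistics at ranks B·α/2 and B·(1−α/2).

(52.94, 59.16)

α = 0.20; lower rank = 20 × 0.100 = 2; upper rank = 20 × 0.900 = 18.
The 2nd smallest replicate is 52.94; the 18th is 59.16.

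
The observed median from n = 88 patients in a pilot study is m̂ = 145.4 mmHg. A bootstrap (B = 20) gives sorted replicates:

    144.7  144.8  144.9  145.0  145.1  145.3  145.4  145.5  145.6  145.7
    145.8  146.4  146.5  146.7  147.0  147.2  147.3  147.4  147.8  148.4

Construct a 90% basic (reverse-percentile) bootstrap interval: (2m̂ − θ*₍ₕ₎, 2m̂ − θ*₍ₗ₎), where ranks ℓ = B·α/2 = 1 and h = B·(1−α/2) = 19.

Percentile endpoints at ranks 1 and 19: θ*₍1₎ = 144.7, θ*₍19₎ = 147.8.
Basic interval reflects these around m̂:
  lower = 2 × 145.4 − 147.8 = 143.0
  upper = 2 × 145.4 − 144.7 = 146.1

(143.0, 146.1)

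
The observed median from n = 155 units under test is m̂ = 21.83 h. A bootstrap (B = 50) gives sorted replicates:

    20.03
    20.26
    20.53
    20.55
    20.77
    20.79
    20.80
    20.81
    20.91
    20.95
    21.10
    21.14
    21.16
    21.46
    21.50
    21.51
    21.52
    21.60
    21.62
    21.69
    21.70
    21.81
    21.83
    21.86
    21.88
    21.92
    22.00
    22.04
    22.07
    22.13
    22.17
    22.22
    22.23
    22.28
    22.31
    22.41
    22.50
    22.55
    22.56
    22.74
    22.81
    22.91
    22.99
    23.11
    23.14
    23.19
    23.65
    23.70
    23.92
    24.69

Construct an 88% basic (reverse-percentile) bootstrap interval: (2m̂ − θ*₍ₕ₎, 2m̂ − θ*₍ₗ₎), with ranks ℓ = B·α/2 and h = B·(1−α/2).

Percentile endpoints at ranks 3 and 47: θ*₍3₎ = 20.53, θ*₍47₎ = 23.65.
Basic interval reflects these around m̂:
  lower = 2 × 21.83 − 23.65 = 20.01
  upper = 2 × 21.83 − 20.53 = 23.13

(20.01, 23.13)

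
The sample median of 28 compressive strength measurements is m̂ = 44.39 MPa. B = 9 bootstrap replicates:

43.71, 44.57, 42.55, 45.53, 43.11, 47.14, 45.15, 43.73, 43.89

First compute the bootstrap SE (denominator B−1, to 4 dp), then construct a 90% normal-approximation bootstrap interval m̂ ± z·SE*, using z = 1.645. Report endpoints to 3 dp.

Mean of replicates = 44.3756; sum of squared deviations = 15.6422; SE* = √(15.6422/8) = 1.3983
Margin = 1.645 × 1.3983 = 2.3002
Interval: 44.39 ± 2.3002

(42.090, 46.690)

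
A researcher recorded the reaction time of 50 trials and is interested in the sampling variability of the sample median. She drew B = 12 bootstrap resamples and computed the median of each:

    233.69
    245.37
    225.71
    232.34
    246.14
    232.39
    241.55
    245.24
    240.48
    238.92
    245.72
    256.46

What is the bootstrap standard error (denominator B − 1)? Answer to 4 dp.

SE* = 8.3160

Bootstrap SE is the standard deviation of the 12 replicate medians.
Mean of replicates: (233.69 + 245.37 + 225.71 + 232.34 + 246.14 + 232.39 + 241.55 + 245.24 + 240.48 + 238.92 + 245.72 + 256.46) / 12 = 2884.01000 / 12 = 240.33417
Sum of squared deviations: (−6.64417)² + (+5.03583)² + (−14.62417)² + (−7.99417)² + (+5.80583)² + (−7.94417)² + (+1.21583)² + (+4.90583)² + (+0.14583)² + (−1.41417)² + (+5.38583)² + (+16.12583)² = 760.71129
Variance = 760.71129 / 11 = 69.15557
SE* = √69.15557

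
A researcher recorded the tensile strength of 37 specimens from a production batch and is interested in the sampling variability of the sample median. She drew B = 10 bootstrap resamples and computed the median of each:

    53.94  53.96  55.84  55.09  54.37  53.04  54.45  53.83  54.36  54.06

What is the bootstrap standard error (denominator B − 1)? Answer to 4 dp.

SE* = 0.7555

Bootstrap SE is the standard deviation of the 10 replicate medians.
Mean of replicates: (53.94 + 53.96 + 55.84 + 55.09 + 54.37 + 53.04 + 54.45 + 53.83 + 54.36 + 54.06) / 10 = 542.94000 / 10 = 54.29400
Sum of squared deviations: (−0.35400)² + (−0.33400)² + (+1.54600)² + (+0.79600)² + (+0.07600)² + (−1.25400)² + (+0.15600)² + (−0.46400)² + (+0.06600)² + (−0.23400)² = 5.13764
Variance = 5.13764 / 9 = 0.57085
SE* = √0.57085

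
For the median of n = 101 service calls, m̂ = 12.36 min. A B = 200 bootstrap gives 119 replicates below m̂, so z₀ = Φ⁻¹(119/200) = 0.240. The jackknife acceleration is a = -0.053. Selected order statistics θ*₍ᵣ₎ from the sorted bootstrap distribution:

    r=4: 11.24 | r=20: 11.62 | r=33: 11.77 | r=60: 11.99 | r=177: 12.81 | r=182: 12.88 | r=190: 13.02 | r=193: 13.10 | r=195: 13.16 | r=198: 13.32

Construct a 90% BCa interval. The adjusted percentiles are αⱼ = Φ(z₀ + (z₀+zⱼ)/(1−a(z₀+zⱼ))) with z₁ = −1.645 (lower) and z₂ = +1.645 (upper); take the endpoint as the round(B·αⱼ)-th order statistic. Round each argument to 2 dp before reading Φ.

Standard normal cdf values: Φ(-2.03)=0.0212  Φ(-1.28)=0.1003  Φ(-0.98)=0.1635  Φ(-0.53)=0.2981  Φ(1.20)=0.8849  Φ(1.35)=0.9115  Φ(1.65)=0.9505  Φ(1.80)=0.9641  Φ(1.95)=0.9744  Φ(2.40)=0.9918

(11.62, 13.16)

Lower: z₀ + z₁ = 0.240 + (-1.645) = -1.405; 1 − a(z₀+z₁) = 1 − (-0.053)(-1.405) = 0.9255; argument = 0.240 + (-1.405)/0.9255 = -1.2780 → -1.28.
α₁ = Φ(-1.28) = 0.1003; rank = round(200 × 0.1003) = 20; θ*₍20₎ = 11.62.
Upper: z₀ + z₂ = 1.885; 1 − a(z₀+z₂) = 1.0999; argument = 1.9538 → 1.95; α₂ = 0.9744; rank = 195; θ*₍195₎ = 13.16.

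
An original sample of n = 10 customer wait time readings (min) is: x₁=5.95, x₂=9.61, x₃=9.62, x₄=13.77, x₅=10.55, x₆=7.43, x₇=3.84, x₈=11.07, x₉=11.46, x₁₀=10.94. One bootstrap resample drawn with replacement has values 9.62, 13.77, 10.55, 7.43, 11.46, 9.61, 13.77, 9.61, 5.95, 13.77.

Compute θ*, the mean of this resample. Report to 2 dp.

Mean = (9.62 + 13.77 + 10.55 + 7.43 + 11.46 + 9.61 + 13.77 + 9.61 + 5.95 + 13.77) / 10 = 105.540 / 10 = 10.55

θ* = 10.55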